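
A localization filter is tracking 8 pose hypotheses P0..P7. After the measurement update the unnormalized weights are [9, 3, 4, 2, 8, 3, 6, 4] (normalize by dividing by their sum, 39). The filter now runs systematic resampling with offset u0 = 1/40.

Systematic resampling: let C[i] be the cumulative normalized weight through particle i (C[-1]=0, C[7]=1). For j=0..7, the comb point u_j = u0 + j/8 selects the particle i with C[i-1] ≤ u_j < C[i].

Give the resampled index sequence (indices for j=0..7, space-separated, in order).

C = [3/13, 4/13, 16/39, 6/13, 2/3, 29/39, 35/39, 1]
j=0: u_0=1/40 ∈ [0, 3/13) → index 0
j=1: u_1=3/20 ∈ [0, 3/13) → index 0
j=2: u_2=11/40 ∈ [3/13, 4/13) → index 1
j=3: u_3=2/5 ∈ [4/13, 16/39) → index 2
j=4: u_4=21/40 ∈ [6/13, 2/3) → index 4
j=5: u_5=13/20 ∈ [6/13, 2/3) → index 4
j=6: u_6=31/40 ∈ [29/39, 35/39) → index 6
j=7: u_7=9/10 ∈ [35/39, 1) → index 7

0 0 1 2 4 4 6 7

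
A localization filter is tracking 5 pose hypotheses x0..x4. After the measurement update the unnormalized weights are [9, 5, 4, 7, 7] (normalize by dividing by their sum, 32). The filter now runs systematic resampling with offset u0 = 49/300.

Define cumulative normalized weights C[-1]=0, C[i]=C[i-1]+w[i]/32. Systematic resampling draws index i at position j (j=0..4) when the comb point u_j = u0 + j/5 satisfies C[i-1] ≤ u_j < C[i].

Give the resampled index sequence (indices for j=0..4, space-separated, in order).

C = [9/32, 7/16, 9/16, 25/32, 1]
j=0: u_0=49/300 ∈ [0, 9/32) → index 0
j=1: u_1=109/300 ∈ [9/32, 7/16) → index 1
j=2: u_2=169/300 ∈ [9/16, 25/32) → index 3
j=3: u_3=229/300 ∈ [9/16, 25/32) → index 3
j=4: u_4=289/300 ∈ [25/32, 1) → index 4

0 1 3 3 4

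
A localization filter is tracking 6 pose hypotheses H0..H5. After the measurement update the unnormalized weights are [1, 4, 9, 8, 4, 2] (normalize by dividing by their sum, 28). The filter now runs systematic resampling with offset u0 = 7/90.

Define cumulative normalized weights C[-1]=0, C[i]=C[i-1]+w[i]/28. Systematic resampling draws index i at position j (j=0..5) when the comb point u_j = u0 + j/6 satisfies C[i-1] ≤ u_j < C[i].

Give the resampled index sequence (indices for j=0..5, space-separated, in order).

1 2 2 3 3 4

C = [1/28, 5/28, 1/2, 11/14, 13/14, 1]
j=0: u_0=7/90 ∈ [1/28, 5/28) → index 1
j=1: u_1=11/45 ∈ [5/28, 1/2) → index 2
j=2: u_2=37/90 ∈ [5/28, 1/2) → index 2
j=3: u_3=26/45 ∈ [1/2, 11/14) → index 3
j=4: u_4=67/90 ∈ [1/2, 11/14) → index 3
j=5: u_5=41/45 ∈ [11/14, 13/14) → index 4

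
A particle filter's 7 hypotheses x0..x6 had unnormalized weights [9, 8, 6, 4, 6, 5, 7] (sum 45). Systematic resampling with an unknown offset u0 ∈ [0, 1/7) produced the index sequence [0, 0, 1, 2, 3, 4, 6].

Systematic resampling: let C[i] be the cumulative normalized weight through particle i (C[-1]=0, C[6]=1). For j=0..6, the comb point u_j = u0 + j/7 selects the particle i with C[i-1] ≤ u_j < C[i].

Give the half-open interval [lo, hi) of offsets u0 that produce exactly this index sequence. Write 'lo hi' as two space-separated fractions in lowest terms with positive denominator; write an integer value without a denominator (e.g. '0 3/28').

0 2/105

C = [1/5, 17/45, 23/45, 3/5, 11/15, 38/45, 1]
j=0 picked index 0: u0 ∈ [0, 1/5)
j=1 picked index 0: u0 ∈ [-1/7, 2/35)
j=2 picked index 1: u0 ∈ [-3/35, 29/315)
j=3 picked index 2: u0 ∈ [-16/315, 26/315)
j=4 picked index 3: u0 ∈ [-19/315, 1/35)
j=5 picked index 4: u0 ∈ [-4/35, 2/105)
j=6 picked index 6: u0 ∈ [-4/315, 1/7)
intersection: [0, 2/105)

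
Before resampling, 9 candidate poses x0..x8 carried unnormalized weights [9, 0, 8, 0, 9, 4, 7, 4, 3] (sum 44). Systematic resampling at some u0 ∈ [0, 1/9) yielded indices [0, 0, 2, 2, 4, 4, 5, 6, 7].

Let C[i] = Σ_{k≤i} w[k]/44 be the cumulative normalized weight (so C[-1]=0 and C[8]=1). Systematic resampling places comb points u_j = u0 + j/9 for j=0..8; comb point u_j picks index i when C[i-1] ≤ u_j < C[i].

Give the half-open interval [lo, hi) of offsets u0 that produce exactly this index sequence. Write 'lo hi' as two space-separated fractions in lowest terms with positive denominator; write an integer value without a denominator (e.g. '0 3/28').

C = [9/44, 9/44, 17/44, 17/44, 13/22, 15/22, 37/44, 41/44, 1]
j=0 picked index 0: u0 ∈ [0, 9/44)
j=1 picked index 0: u0 ∈ [-1/9, 37/396)
j=2 picked index 2: u0 ∈ [-7/396, 65/396)
j=3 picked index 2: u0 ∈ [-17/132, 7/132)
j=4 picked index 4: u0 ∈ [-23/396, 29/198)
j=5 picked index 4: u0 ∈ [-67/396, 7/198)
j=6 picked index 5: u0 ∈ [-5/66, 1/66)
j=7 picked index 6: u0 ∈ [-19/198, 25/396)
j=8 picked index 7: u0 ∈ [-19/396, 17/396)
intersection: [0, 1/66)

0 1/66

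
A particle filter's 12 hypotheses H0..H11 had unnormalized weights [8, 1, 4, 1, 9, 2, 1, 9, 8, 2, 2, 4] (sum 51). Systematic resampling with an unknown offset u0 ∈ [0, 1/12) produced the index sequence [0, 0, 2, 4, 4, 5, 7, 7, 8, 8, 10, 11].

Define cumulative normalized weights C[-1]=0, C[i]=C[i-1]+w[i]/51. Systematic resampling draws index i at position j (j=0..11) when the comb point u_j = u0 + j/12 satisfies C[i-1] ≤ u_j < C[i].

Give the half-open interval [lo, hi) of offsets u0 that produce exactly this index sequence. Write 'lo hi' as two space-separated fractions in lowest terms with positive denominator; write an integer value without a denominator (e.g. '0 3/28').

5/102 5/68

C = [8/51, 3/17, 13/51, 14/51, 23/51, 25/51, 26/51, 35/51, 43/51, 15/17, 47/51, 1]
j=0 picked index 0: u0 ∈ [0, 8/51)
j=1 picked index 0: u0 ∈ [-1/12, 5/68)
j=2 picked index 2: u0 ∈ [1/102, 3/34)
j=3 picked index 4: u0 ∈ [5/204, 41/204)
j=4 picked index 4: u0 ∈ [-1/17, 2/17)
j=5 picked index 5: u0 ∈ [7/204, 5/68)
j=6 picked index 7: u0 ∈ [1/102, 19/102)
j=7 picked index 7: u0 ∈ [-5/68, 7/68)
j=8 picked index 8: u0 ∈ [1/51, 3/17)
j=9 picked index 8: u0 ∈ [-13/204, 19/204)
j=10 picked index 10: u0 ∈ [5/102, 3/34)
j=11 picked index 11: u0 ∈ [1/204, 1/12)
intersection: [5/102, 5/68)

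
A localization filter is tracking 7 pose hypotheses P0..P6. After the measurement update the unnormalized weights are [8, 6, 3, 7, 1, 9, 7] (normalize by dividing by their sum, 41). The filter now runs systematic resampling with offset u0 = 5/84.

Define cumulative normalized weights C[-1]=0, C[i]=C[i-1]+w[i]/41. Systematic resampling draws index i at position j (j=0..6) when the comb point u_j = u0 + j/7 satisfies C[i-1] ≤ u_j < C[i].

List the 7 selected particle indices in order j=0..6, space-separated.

C = [8/41, 14/41, 17/41, 24/41, 25/41, 34/41, 1]
j=0: u_0=5/84 ∈ [0, 8/41) → index 0
j=1: u_1=17/84 ∈ [8/41, 14/41) → index 1
j=2: u_2=29/84 ∈ [14/41, 17/41) → index 2
j=3: u_3=41/84 ∈ [17/41, 24/41) → index 3
j=4: u_4=53/84 ∈ [25/41, 34/41) → index 5
j=5: u_5=65/84 ∈ [25/41, 34/41) → index 5
j=6: u_6=11/12 ∈ [34/41, 1) → index 6

0 1 2 3 5 5 6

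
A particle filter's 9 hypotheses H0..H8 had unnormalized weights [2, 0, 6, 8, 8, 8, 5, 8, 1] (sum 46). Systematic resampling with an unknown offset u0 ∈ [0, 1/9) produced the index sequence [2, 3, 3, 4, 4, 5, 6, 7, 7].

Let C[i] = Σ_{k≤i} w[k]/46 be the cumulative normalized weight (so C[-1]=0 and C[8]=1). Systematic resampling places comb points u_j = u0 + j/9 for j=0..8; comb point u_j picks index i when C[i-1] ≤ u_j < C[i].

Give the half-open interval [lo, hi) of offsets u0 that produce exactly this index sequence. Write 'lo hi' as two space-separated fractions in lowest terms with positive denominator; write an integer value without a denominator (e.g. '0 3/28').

C = [1/23, 1/23, 4/23, 8/23, 12/23, 16/23, 37/46, 45/46, 1]
j=0 picked index 2: u0 ∈ [1/23, 4/23)
j=1 picked index 3: u0 ∈ [13/207, 49/207)
j=2 picked index 3: u0 ∈ [-10/207, 26/207)
j=3 picked index 4: u0 ∈ [1/69, 13/69)
j=4 picked index 4: u0 ∈ [-20/207, 16/207)
j=5 picked index 5: u0 ∈ [-7/207, 29/207)
j=6 picked index 6: u0 ∈ [2/69, 19/138)
j=7 picked index 7: u0 ∈ [11/414, 83/414)
j=8 picked index 7: u0 ∈ [-35/414, 37/414)
intersection: [13/207, 16/207)

13/207 16/207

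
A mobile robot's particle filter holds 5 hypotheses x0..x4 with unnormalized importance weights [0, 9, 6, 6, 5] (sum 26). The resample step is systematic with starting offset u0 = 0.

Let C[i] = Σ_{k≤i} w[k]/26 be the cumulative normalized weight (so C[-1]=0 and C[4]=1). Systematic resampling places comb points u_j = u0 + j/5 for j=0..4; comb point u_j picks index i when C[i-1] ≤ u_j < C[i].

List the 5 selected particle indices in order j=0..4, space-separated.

1 1 2 3 3

C = [0, 9/26, 15/26, 21/26, 1]
j=0: u_0=0 ∈ [0, 9/26) → index 1
j=1: u_1=1/5 ∈ [0, 9/26) → index 1
j=2: u_2=2/5 ∈ [9/26, 15/26) → index 2
j=3: u_3=3/5 ∈ [15/26, 21/26) → index 3
j=4: u_4=4/5 ∈ [15/26, 21/26) → index 3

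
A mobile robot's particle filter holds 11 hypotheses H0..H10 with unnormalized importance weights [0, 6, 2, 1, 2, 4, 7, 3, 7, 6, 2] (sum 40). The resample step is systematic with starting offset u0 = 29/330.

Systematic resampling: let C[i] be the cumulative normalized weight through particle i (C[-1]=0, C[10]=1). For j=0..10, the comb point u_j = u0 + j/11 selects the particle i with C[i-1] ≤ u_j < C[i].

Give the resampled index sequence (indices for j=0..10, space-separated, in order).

C = [0, 3/20, 1/5, 9/40, 11/40, 3/8, 11/20, 5/8, 4/5, 19/20, 1]
j=0: u_0=29/330 ∈ [0, 3/20) → index 1
j=1: u_1=59/330 ∈ [3/20, 1/5) → index 2
j=2: u_2=89/330 ∈ [9/40, 11/40) → index 4
j=3: u_3=119/330 ∈ [11/40, 3/8) → index 5
j=4: u_4=149/330 ∈ [3/8, 11/20) → index 6
j=5: u_5=179/330 ∈ [3/8, 11/20) → index 6
j=6: u_6=19/30 ∈ [5/8, 4/5) → index 8
j=7: u_7=239/330 ∈ [5/8, 4/5) → index 8
j=8: u_8=269/330 ∈ [4/5, 19/20) → index 9
j=9: u_9=299/330 ∈ [4/5, 19/20) → index 9
j=10: u_10=329/330 ∈ [19/20, 1) → index 10

1 2 4 5 6 6 8 8 9 9 10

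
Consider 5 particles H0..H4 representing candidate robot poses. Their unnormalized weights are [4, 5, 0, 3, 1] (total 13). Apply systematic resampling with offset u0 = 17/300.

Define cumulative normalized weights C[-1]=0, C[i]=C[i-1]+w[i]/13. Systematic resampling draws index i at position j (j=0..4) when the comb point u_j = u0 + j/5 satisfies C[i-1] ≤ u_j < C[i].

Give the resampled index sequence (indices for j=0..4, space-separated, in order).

C = [4/13, 9/13, 9/13, 12/13, 1]
j=0: u_0=17/300 ∈ [0, 4/13) → index 0
j=1: u_1=77/300 ∈ [0, 4/13) → index 0
j=2: u_2=137/300 ∈ [4/13, 9/13) → index 1
j=3: u_3=197/300 ∈ [4/13, 9/13) → index 1
j=4: u_4=257/300 ∈ [9/13, 12/13) → index 3

0 0 1 1 3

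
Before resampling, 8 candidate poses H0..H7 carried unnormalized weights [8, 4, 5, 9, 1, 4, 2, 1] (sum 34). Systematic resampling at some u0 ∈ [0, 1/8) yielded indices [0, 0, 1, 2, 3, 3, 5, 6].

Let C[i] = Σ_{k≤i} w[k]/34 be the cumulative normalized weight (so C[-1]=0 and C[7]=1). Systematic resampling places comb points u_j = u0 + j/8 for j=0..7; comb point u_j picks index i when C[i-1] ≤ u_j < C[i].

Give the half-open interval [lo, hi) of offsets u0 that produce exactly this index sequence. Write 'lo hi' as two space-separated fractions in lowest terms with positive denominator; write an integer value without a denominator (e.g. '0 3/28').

C = [4/17, 6/17, 1/2, 13/17, 27/34, 31/34, 33/34, 1]
j=0 picked index 0: u0 ∈ [0, 4/17)
j=1 picked index 0: u0 ∈ [-1/8, 15/136)
j=2 picked index 1: u0 ∈ [-1/68, 7/68)
j=3 picked index 2: u0 ∈ [-3/136, 1/8)
j=4 picked index 3: u0 ∈ [0, 9/34)
j=5 picked index 3: u0 ∈ [-1/8, 19/136)
j=6 picked index 5: u0 ∈ [3/68, 11/68)
j=7 picked index 6: u0 ∈ [5/136, 13/136)
intersection: [3/68, 13/136)

3/68 13/136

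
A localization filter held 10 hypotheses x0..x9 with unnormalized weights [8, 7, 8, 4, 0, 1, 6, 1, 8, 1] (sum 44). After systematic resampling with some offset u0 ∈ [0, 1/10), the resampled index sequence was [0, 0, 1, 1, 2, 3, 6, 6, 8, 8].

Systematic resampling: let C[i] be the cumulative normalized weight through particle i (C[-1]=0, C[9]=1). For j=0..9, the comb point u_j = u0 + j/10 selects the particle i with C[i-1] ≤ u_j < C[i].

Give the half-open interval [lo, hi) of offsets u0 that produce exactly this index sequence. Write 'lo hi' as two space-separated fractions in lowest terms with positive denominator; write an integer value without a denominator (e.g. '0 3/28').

C = [2/11, 15/44, 23/44, 27/44, 27/44, 7/11, 17/22, 35/44, 43/44, 1]
j=0 picked index 0: u0 ∈ [0, 2/11)
j=1 picked index 0: u0 ∈ [-1/10, 9/110)
j=2 picked index 1: u0 ∈ [-1/55, 31/220)
j=3 picked index 1: u0 ∈ [-13/110, 9/220)
j=4 picked index 2: u0 ∈ [-13/220, 27/220)
j=5 picked index 3: u0 ∈ [1/44, 5/44)
j=6 picked index 6: u0 ∈ [2/55, 19/110)
j=7 picked index 6: u0 ∈ [-7/110, 4/55)
j=8 picked index 8: u0 ∈ [-1/220, 39/220)
j=9 picked index 8: u0 ∈ [-23/220, 17/220)
intersection: [2/55, 9/220)

2/55 9/220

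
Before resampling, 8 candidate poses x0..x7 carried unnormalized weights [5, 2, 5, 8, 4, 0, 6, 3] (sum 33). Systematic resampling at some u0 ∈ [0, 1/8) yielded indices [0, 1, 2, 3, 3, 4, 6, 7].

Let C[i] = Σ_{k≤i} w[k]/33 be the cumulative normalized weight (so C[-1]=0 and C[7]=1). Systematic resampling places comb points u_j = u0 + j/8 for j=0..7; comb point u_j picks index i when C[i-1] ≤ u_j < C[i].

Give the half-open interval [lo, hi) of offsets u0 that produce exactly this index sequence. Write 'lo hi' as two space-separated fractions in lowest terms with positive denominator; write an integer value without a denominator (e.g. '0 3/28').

3/88 23/264

C = [5/33, 7/33, 4/11, 20/33, 8/11, 8/11, 10/11, 1]
j=0 picked index 0: u0 ∈ [0, 5/33)
j=1 picked index 1: u0 ∈ [7/264, 23/264)
j=2 picked index 2: u0 ∈ [-5/132, 5/44)
j=3 picked index 3: u0 ∈ [-1/88, 61/264)
j=4 picked index 3: u0 ∈ [-3/22, 7/66)
j=5 picked index 4: u0 ∈ [-5/264, 9/88)
j=6 picked index 6: u0 ∈ [-1/44, 7/44)
j=7 picked index 7: u0 ∈ [3/88, 1/8)
intersection: [3/88, 23/264)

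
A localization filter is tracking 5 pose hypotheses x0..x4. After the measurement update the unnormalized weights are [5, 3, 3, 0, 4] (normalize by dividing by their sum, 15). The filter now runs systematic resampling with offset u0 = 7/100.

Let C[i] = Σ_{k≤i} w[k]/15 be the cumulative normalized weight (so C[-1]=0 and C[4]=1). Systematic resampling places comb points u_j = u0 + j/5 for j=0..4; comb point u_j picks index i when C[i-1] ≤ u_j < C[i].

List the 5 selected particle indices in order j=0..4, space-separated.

0 0 1 2 4

C = [1/3, 8/15, 11/15, 11/15, 1]
j=0: u_0=7/100 ∈ [0, 1/3) → index 0
j=1: u_1=27/100 ∈ [0, 1/3) → index 0
j=2: u_2=47/100 ∈ [1/3, 8/15) → index 1
j=3: u_3=67/100 ∈ [8/15, 11/15) → index 2
j=4: u_4=87/100 ∈ [11/15, 1) → index 4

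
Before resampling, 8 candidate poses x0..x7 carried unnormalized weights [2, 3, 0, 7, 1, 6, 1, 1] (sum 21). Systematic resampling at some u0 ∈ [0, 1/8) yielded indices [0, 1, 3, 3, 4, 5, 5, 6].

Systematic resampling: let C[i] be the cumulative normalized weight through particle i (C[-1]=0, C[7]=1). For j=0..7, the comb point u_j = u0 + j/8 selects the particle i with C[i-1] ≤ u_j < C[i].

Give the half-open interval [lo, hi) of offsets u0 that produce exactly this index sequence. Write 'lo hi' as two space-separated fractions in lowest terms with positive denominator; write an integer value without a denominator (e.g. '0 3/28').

1/14 13/168

C = [2/21, 5/21, 5/21, 4/7, 13/21, 19/21, 20/21, 1]
j=0 picked index 0: u0 ∈ [0, 2/21)
j=1 picked index 1: u0 ∈ [-5/168, 19/168)
j=2 picked index 3: u0 ∈ [-1/84, 9/28)
j=3 picked index 3: u0 ∈ [-23/168, 11/56)
j=4 picked index 4: u0 ∈ [1/14, 5/42)
j=5 picked index 5: u0 ∈ [-1/168, 47/168)
j=6 picked index 5: u0 ∈ [-11/84, 13/84)
j=7 picked index 6: u0 ∈ [5/168, 13/168)
intersection: [1/14, 13/168)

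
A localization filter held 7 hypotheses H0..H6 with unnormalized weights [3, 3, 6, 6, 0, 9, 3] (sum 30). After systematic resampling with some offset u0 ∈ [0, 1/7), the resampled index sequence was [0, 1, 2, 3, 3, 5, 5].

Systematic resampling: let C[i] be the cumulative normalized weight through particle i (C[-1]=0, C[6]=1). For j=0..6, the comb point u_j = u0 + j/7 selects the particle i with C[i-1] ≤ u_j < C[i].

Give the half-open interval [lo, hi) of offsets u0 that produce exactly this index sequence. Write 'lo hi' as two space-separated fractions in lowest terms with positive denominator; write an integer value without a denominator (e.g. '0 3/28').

0 1/35

C = [1/10, 1/5, 2/5, 3/5, 3/5, 9/10, 1]
j=0 picked index 0: u0 ∈ [0, 1/10)
j=1 picked index 1: u0 ∈ [-3/70, 2/35)
j=2 picked index 2: u0 ∈ [-3/35, 4/35)
j=3 picked index 3: u0 ∈ [-1/35, 6/35)
j=4 picked index 3: u0 ∈ [-6/35, 1/35)
j=5 picked index 5: u0 ∈ [-4/35, 13/70)
j=6 picked index 5: u0 ∈ [-9/35, 3/70)
intersection: [0, 1/35)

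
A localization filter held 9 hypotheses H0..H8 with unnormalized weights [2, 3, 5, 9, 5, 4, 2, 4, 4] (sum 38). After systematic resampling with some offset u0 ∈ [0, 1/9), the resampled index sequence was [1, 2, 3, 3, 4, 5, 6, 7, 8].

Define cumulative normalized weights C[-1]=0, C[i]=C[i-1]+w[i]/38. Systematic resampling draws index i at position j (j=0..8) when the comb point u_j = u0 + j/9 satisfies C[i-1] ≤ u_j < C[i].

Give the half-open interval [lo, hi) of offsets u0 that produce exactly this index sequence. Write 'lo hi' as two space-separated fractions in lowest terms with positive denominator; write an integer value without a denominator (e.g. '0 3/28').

13/171 1/9

C = [1/19, 5/38, 5/19, 1/2, 12/19, 14/19, 15/19, 17/19, 1]
j=0 picked index 1: u0 ∈ [1/19, 5/38)
j=1 picked index 2: u0 ∈ [7/342, 26/171)
j=2 picked index 3: u0 ∈ [7/171, 5/18)
j=3 picked index 3: u0 ∈ [-4/57, 1/6)
j=4 picked index 4: u0 ∈ [1/18, 32/171)
j=5 picked index 5: u0 ∈ [13/171, 31/171)
j=6 picked index 6: u0 ∈ [4/57, 7/57)
j=7 picked index 7: u0 ∈ [2/171, 20/171)
j=8 picked index 8: u0 ∈ [1/171, 1/9)
intersection: [13/171, 1/9)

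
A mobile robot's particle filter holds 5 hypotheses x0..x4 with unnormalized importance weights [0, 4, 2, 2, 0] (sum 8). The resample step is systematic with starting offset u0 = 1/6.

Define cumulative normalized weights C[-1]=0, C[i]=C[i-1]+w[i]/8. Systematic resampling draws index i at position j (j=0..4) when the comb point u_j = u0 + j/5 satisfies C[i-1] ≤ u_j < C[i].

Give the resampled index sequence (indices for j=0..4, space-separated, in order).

C = [0, 1/2, 3/4, 1, 1]
j=0: u_0=1/6 ∈ [0, 1/2) → index 1
j=1: u_1=11/30 ∈ [0, 1/2) → index 1
j=2: u_2=17/30 ∈ [1/2, 3/4) → index 2
j=3: u_3=23/30 ∈ [3/4, 1) → index 3
j=4: u_4=29/30 ∈ [3/4, 1) → index 3

1 1 2 3 3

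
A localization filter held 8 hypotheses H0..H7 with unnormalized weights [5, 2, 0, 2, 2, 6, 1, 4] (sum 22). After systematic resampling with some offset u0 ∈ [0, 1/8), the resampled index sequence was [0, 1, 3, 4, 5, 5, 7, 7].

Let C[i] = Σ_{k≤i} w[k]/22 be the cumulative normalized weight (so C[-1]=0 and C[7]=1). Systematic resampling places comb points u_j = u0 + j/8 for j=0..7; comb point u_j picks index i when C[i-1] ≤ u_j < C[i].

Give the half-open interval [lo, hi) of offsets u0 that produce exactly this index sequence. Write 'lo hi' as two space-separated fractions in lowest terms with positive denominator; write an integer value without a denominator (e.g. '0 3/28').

C = [5/22, 7/22, 7/22, 9/22, 1/2, 17/22, 9/11, 1]
j=0 picked index 0: u0 ∈ [0, 5/22)
j=1 picked index 1: u0 ∈ [9/88, 17/88)
j=2 picked index 3: u0 ∈ [3/44, 7/44)
j=3 picked index 4: u0 ∈ [3/88, 1/8)
j=4 picked index 5: u0 ∈ [0, 3/11)
j=5 picked index 5: u0 ∈ [-1/8, 13/88)
j=6 picked index 7: u0 ∈ [3/44, 1/4)
j=7 picked index 7: u0 ∈ [-5/88, 1/8)
intersection: [9/88, 1/8)

9/88 1/8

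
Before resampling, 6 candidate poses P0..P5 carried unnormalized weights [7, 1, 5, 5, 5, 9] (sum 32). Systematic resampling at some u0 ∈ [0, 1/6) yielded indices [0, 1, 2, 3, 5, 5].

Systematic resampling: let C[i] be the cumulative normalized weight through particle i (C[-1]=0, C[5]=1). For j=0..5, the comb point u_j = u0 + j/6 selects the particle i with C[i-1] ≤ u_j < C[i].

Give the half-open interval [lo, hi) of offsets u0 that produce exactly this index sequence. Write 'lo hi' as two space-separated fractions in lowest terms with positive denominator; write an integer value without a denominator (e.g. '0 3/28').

C = [7/32, 1/4, 13/32, 9/16, 23/32, 1]
j=0 picked index 0: u0 ∈ [0, 7/32)
j=1 picked index 1: u0 ∈ [5/96, 1/12)
j=2 picked index 2: u0 ∈ [-1/12, 7/96)
j=3 picked index 3: u0 ∈ [-3/32, 1/16)
j=4 picked index 5: u0 ∈ [5/96, 1/3)
j=5 picked index 5: u0 ∈ [-11/96, 1/6)
intersection: [5/96, 1/16)

5/96 1/16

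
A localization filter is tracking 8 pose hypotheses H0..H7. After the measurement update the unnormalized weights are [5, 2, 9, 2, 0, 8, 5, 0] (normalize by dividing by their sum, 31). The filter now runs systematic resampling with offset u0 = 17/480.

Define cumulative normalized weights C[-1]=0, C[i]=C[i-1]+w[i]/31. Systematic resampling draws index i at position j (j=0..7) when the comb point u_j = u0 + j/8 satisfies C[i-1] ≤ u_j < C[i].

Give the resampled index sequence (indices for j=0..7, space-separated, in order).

C = [5/31, 7/31, 16/31, 18/31, 18/31, 26/31, 1, 1]
j=0: u_0=17/480 ∈ [0, 5/31) → index 0
j=1: u_1=77/480 ∈ [0, 5/31) → index 0
j=2: u_2=137/480 ∈ [7/31, 16/31) → index 2
j=3: u_3=197/480 ∈ [7/31, 16/31) → index 2
j=4: u_4=257/480 ∈ [16/31, 18/31) → index 3
j=5: u_5=317/480 ∈ [18/31, 26/31) → index 5
j=6: u_6=377/480 ∈ [18/31, 26/31) → index 5
j=7: u_7=437/480 ∈ [26/31, 1) → index 6

0 0 2 2 3 5 5 6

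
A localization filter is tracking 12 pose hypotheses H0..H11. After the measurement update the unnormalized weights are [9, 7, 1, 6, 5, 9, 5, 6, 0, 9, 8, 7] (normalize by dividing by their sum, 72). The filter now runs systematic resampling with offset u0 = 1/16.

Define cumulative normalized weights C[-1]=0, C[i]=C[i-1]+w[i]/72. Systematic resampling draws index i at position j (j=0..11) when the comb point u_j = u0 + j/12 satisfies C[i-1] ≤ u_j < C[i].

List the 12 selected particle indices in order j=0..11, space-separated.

C = [1/8, 2/9, 17/72, 23/72, 7/18, 37/72, 7/12, 2/3, 2/3, 19/24, 65/72, 1]
j=0: u_0=1/16 ∈ [0, 1/8) → index 0
j=1: u_1=7/48 ∈ [1/8, 2/9) → index 1
j=2: u_2=11/48 ∈ [2/9, 17/72) → index 2
j=3: u_3=5/16 ∈ [17/72, 23/72) → index 3
j=4: u_4=19/48 ∈ [7/18, 37/72) → index 5
j=5: u_5=23/48 ∈ [7/18, 37/72) → index 5
j=6: u_6=9/16 ∈ [37/72, 7/12) → index 6
j=7: u_7=31/48 ∈ [7/12, 2/3) → index 7
j=8: u_8=35/48 ∈ [2/3, 19/24) → index 9
j=9: u_9=13/16 ∈ [19/24, 65/72) → index 10
j=10: u_10=43/48 ∈ [19/24, 65/72) → index 10
j=11: u_11=47/48 ∈ [65/72, 1) → index 11

0 1 2 3 5 5 6 7 9 10 10 11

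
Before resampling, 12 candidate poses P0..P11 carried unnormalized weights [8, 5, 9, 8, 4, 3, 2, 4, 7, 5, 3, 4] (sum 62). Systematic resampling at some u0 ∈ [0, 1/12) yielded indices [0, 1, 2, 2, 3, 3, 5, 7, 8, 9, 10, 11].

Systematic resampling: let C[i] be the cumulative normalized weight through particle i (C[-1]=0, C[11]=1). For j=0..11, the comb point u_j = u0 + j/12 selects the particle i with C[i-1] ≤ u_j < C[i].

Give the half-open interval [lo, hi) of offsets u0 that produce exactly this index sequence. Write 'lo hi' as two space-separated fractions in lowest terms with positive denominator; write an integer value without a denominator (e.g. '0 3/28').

C = [4/31, 13/62, 11/31, 15/31, 17/31, 37/62, 39/62, 43/62, 25/31, 55/62, 29/31, 1]
j=0 picked index 0: u0 ∈ [0, 4/31)
j=1 picked index 1: u0 ∈ [17/372, 47/372)
j=2 picked index 2: u0 ∈ [4/93, 35/186)
j=3 picked index 2: u0 ∈ [-5/124, 13/124)
j=4 picked index 3: u0 ∈ [2/93, 14/93)
j=5 picked index 3: u0 ∈ [-23/372, 25/372)
j=6 picked index 5: u0 ∈ [3/62, 3/31)
j=7 picked index 7: u0 ∈ [17/372, 41/372)
j=8 picked index 8: u0 ∈ [5/186, 13/93)
j=9 picked index 9: u0 ∈ [7/124, 17/124)
j=10 picked index 10: u0 ∈ [5/93, 19/186)
j=11 picked index 11: u0 ∈ [7/372, 1/12)
intersection: [7/124, 25/372)

7/124 25/372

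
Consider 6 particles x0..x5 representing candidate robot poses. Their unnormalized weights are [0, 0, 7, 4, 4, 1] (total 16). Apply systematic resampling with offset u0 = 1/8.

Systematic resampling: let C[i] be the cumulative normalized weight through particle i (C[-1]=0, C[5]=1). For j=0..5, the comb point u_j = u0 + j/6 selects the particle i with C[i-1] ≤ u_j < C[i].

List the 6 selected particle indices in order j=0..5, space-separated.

2 2 3 3 4 5

C = [0, 0, 7/16, 11/16, 15/16, 1]
j=0: u_0=1/8 ∈ [0, 7/16) → index 2
j=1: u_1=7/24 ∈ [0, 7/16) → index 2
j=2: u_2=11/24 ∈ [7/16, 11/16) → index 3
j=3: u_3=5/8 ∈ [7/16, 11/16) → index 3
j=4: u_4=19/24 ∈ [11/16, 15/16) → index 4
j=5: u_5=23/24 ∈ [15/16, 1) → index 5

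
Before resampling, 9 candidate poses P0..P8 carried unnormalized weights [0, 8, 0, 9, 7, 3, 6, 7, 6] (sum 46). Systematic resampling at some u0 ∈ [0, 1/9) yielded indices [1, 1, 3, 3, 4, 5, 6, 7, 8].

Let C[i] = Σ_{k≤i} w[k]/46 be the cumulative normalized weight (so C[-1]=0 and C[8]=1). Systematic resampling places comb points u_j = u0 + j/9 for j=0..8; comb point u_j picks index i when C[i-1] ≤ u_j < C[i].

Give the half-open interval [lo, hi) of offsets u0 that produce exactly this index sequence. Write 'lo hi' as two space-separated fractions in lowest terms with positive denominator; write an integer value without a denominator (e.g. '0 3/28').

C = [0, 4/23, 4/23, 17/46, 12/23, 27/46, 33/46, 20/23, 1]
j=0 picked index 1: u0 ∈ [0, 4/23)
j=1 picked index 1: u0 ∈ [-1/9, 13/207)
j=2 picked index 3: u0 ∈ [-10/207, 61/414)
j=3 picked index 3: u0 ∈ [-11/69, 5/138)
j=4 picked index 4: u0 ∈ [-31/414, 16/207)
j=5 picked index 5: u0 ∈ [-7/207, 13/414)
j=6 picked index 6: u0 ∈ [-11/138, 7/138)
j=7 picked index 7: u0 ∈ [-25/414, 19/207)
j=8 picked index 8: u0 ∈ [-4/207, 1/9)
intersection: [0, 13/414)

0 13/414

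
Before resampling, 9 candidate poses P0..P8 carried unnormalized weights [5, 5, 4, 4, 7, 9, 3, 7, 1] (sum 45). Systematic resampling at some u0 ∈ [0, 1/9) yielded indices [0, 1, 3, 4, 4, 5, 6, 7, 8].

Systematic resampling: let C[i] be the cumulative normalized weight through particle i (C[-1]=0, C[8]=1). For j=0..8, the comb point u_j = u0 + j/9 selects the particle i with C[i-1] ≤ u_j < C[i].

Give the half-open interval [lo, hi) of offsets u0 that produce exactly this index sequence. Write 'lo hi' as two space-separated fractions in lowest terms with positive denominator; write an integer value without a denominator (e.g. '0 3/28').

4/45 1/9

C = [1/9, 2/9, 14/45, 2/5, 5/9, 34/45, 37/45, 44/45, 1]
j=0 picked index 0: u0 ∈ [0, 1/9)
j=1 picked index 1: u0 ∈ [0, 1/9)
j=2 picked index 3: u0 ∈ [4/45, 8/45)
j=3 picked index 4: u0 ∈ [1/15, 2/9)
j=4 picked index 4: u0 ∈ [-2/45, 1/9)
j=5 picked index 5: u0 ∈ [0, 1/5)
j=6 picked index 6: u0 ∈ [4/45, 7/45)
j=7 picked index 7: u0 ∈ [2/45, 1/5)
j=8 picked index 8: u0 ∈ [4/45, 1/9)
intersection: [4/45, 1/9)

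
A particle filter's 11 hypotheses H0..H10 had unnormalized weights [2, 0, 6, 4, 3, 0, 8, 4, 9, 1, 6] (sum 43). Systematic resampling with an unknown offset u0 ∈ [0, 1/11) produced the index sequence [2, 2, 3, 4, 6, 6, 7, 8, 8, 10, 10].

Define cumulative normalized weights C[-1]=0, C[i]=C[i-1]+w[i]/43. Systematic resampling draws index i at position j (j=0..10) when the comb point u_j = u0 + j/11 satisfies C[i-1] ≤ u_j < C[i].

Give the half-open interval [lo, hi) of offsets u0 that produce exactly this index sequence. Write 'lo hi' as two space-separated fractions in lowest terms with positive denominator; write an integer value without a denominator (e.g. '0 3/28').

C = [2/43, 2/43, 8/43, 12/43, 15/43, 15/43, 23/43, 27/43, 36/43, 37/43, 1]
j=0 picked index 2: u0 ∈ [2/43, 8/43)
j=1 picked index 2: u0 ∈ [-21/473, 45/473)
j=2 picked index 3: u0 ∈ [2/473, 46/473)
j=3 picked index 4: u0 ∈ [3/473, 36/473)
j=4 picked index 6: u0 ∈ [-7/473, 81/473)
j=5 picked index 6: u0 ∈ [-50/473, 38/473)
j=6 picked index 7: u0 ∈ [-5/473, 39/473)
j=7 picked index 8: u0 ∈ [-4/473, 95/473)
j=8 picked index 8: u0 ∈ [-47/473, 52/473)
j=9 picked index 10: u0 ∈ [20/473, 2/11)
j=10 picked index 10: u0 ∈ [-23/473, 1/11)
intersection: [2/43, 36/473)

2/43 36/473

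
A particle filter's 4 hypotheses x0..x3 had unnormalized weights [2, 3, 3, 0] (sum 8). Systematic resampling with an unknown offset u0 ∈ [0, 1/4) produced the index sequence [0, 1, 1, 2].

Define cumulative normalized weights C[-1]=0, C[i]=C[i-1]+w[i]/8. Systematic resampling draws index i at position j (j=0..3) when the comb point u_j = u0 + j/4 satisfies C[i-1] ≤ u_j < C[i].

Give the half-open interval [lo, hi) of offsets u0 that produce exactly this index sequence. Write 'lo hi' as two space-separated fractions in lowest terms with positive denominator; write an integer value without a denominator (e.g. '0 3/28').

0 1/8

C = [1/4, 5/8, 1, 1]
j=0 picked index 0: u0 ∈ [0, 1/4)
j=1 picked index 1: u0 ∈ [0, 3/8)
j=2 picked index 1: u0 ∈ [-1/4, 1/8)
j=3 picked index 2: u0 ∈ [-1/8, 1/4)
intersection: [0, 1/8)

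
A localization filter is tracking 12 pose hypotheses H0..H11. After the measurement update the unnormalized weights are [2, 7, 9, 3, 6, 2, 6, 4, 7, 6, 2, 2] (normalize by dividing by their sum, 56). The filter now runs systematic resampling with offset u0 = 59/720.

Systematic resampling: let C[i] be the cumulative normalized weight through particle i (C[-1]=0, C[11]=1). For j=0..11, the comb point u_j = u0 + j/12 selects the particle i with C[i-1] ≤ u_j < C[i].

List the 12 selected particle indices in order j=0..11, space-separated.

1 2 2 3 4 5 6 7 8 9 9 11

C = [1/28, 9/56, 9/28, 3/8, 27/56, 29/56, 5/8, 39/56, 23/28, 13/14, 27/28, 1]
j=0: u_0=59/720 ∈ [1/28, 9/56) → index 1
j=1: u_1=119/720 ∈ [9/56, 9/28) → index 2
j=2: u_2=179/720 ∈ [9/56, 9/28) → index 2
j=3: u_3=239/720 ∈ [9/28, 3/8) → index 3
j=4: u_4=299/720 ∈ [3/8, 27/56) → index 4
j=5: u_5=359/720 ∈ [27/56, 29/56) → index 5
j=6: u_6=419/720 ∈ [29/56, 5/8) → index 6
j=7: u_7=479/720 ∈ [5/8, 39/56) → index 7
j=8: u_8=539/720 ∈ [39/56, 23/28) → index 8
j=9: u_9=599/720 ∈ [23/28, 13/14) → index 9
j=10: u_10=659/720 ∈ [23/28, 13/14) → index 9
j=11: u_11=719/720 ∈ [27/28, 1) → index 11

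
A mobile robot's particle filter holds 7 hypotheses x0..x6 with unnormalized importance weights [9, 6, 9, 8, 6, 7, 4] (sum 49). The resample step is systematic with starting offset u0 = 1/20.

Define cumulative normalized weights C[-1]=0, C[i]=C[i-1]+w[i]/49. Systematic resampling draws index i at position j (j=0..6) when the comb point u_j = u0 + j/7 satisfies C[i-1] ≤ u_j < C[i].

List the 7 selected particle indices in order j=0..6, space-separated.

C = [9/49, 15/49, 24/49, 32/49, 38/49, 45/49, 1]
j=0: u_0=1/20 ∈ [0, 9/49) → index 0
j=1: u_1=27/140 ∈ [9/49, 15/49) → index 1
j=2: u_2=47/140 ∈ [15/49, 24/49) → index 2
j=3: u_3=67/140 ∈ [15/49, 24/49) → index 2
j=4: u_4=87/140 ∈ [24/49, 32/49) → index 3
j=5: u_5=107/140 ∈ [32/49, 38/49) → index 4
j=6: u_6=127/140 ∈ [38/49, 45/49) → index 5

0 1 2 2 3 4 5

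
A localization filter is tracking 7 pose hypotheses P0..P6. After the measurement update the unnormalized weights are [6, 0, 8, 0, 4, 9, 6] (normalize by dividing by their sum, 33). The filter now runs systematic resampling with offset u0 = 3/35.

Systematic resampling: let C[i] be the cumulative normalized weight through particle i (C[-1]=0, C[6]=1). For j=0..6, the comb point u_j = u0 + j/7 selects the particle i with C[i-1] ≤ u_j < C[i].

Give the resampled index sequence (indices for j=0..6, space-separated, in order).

0 2 2 4 5 5 6

C = [2/11, 2/11, 14/33, 14/33, 6/11, 9/11, 1]
j=0: u_0=3/35 ∈ [0, 2/11) → index 0
j=1: u_1=8/35 ∈ [2/11, 14/33) → index 2
j=2: u_2=13/35 ∈ [2/11, 14/33) → index 2
j=3: u_3=18/35 ∈ [14/33, 6/11) → index 4
j=4: u_4=23/35 ∈ [6/11, 9/11) → index 5
j=5: u_5=4/5 ∈ [6/11, 9/11) → index 5
j=6: u_6=33/35 ∈ [9/11, 1) → index 6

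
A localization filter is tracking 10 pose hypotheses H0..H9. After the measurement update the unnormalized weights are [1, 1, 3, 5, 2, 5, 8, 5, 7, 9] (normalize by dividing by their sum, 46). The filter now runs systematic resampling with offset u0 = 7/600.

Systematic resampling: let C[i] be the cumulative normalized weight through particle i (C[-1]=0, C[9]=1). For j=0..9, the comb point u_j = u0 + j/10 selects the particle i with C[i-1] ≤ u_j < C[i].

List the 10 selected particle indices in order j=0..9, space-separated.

0 3 3 5 6 6 7 8 9 9

C = [1/46, 1/23, 5/46, 5/23, 6/23, 17/46, 25/46, 15/23, 37/46, 1]
j=0: u_0=7/600 ∈ [0, 1/46) → index 0
j=1: u_1=67/600 ∈ [5/46, 5/23) → index 3
j=2: u_2=127/600 ∈ [5/46, 5/23) → index 3
j=3: u_3=187/600 ∈ [6/23, 17/46) → index 5
j=4: u_4=247/600 ∈ [17/46, 25/46) → index 6
j=5: u_5=307/600 ∈ [17/46, 25/46) → index 6
j=6: u_6=367/600 ∈ [25/46, 15/23) → index 7
j=7: u_7=427/600 ∈ [15/23, 37/46) → index 8
j=8: u_8=487/600 ∈ [37/46, 1) → index 9
j=9: u_9=547/600 ∈ [37/46, 1) → index 9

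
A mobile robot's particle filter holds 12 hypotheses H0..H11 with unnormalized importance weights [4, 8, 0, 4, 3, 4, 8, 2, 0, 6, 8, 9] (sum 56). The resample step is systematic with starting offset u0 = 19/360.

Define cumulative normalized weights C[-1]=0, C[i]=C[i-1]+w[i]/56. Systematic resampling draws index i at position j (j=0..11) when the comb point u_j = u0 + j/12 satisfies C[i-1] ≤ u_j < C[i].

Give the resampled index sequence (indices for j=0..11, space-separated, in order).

C = [1/14, 3/14, 3/14, 2/7, 19/56, 23/56, 31/56, 33/56, 33/56, 39/56, 47/56, 1]
j=0: u_0=19/360 ∈ [0, 1/14) → index 0
j=1: u_1=49/360 ∈ [1/14, 3/14) → index 1
j=2: u_2=79/360 ∈ [3/14, 2/7) → index 3
j=3: u_3=109/360 ∈ [2/7, 19/56) → index 4
j=4: u_4=139/360 ∈ [19/56, 23/56) → index 5
j=5: u_5=169/360 ∈ [23/56, 31/56) → index 6
j=6: u_6=199/360 ∈ [23/56, 31/56) → index 6
j=7: u_7=229/360 ∈ [33/56, 39/56) → index 9
j=8: u_8=259/360 ∈ [39/56, 47/56) → index 10
j=9: u_9=289/360 ∈ [39/56, 47/56) → index 10
j=10: u_10=319/360 ∈ [47/56, 1) → index 11
j=11: u_11=349/360 ∈ [47/56, 1) → index 11

0 1 3 4 5 6 6 9 10 10 11 11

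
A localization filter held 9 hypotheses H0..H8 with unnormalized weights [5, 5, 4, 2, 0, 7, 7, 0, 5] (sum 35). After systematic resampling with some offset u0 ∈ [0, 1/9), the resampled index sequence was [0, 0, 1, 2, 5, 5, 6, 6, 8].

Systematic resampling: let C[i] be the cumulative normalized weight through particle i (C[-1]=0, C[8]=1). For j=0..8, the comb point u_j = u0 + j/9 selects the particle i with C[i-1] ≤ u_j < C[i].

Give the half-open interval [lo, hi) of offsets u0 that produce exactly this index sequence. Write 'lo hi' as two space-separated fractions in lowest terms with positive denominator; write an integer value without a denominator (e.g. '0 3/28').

4/315 2/63

C = [1/7, 2/7, 2/5, 16/35, 16/35, 23/35, 6/7, 6/7, 1]
j=0 picked index 0: u0 ∈ [0, 1/7)
j=1 picked index 0: u0 ∈ [-1/9, 2/63)
j=2 picked index 1: u0 ∈ [-5/63, 4/63)
j=3 picked index 2: u0 ∈ [-1/21, 1/15)
j=4 picked index 5: u0 ∈ [4/315, 67/315)
j=5 picked index 5: u0 ∈ [-31/315, 32/315)
j=6 picked index 6: u0 ∈ [-1/105, 4/21)
j=7 picked index 6: u0 ∈ [-38/315, 5/63)
j=8 picked index 8: u0 ∈ [-2/63, 1/9)
intersection: [4/315, 2/63)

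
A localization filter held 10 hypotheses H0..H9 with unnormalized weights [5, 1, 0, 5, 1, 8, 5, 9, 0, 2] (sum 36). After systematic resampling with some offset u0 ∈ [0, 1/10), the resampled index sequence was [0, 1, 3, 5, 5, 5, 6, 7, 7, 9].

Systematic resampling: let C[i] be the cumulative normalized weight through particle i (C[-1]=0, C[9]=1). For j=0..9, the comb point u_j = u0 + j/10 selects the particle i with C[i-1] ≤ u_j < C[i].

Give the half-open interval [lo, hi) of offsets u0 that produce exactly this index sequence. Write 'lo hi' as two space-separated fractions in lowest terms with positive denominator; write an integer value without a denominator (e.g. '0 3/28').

2/45 1/18

C = [5/36, 1/6, 1/6, 11/36, 1/3, 5/9, 25/36, 17/18, 17/18, 1]
j=0 picked index 0: u0 ∈ [0, 5/36)
j=1 picked index 1: u0 ∈ [7/180, 1/15)
j=2 picked index 3: u0 ∈ [-1/30, 19/180)
j=3 picked index 5: u0 ∈ [1/30, 23/90)
j=4 picked index 5: u0 ∈ [-1/15, 7/45)
j=5 picked index 5: u0 ∈ [-1/6, 1/18)
j=6 picked index 6: u0 ∈ [-2/45, 17/180)
j=7 picked index 7: u0 ∈ [-1/180, 11/45)
j=8 picked index 7: u0 ∈ [-19/180, 13/90)
j=9 picked index 9: u0 ∈ [2/45, 1/10)
intersection: [2/45, 1/18)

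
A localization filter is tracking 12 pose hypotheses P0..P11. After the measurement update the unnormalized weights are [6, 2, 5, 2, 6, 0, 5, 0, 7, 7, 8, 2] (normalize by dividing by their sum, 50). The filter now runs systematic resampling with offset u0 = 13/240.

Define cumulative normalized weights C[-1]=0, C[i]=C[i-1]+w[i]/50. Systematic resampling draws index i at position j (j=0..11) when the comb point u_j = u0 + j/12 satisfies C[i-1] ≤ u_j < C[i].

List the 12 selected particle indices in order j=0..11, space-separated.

0 1 2 4 4 6 8 8 9 10 10 11

C = [3/25, 4/25, 13/50, 3/10, 21/50, 21/50, 13/25, 13/25, 33/50, 4/5, 24/25, 1]
j=0: u_0=13/240 ∈ [0, 3/25) → index 0
j=1: u_1=11/80 ∈ [3/25, 4/25) → index 1
j=2: u_2=53/240 ∈ [4/25, 13/50) → index 2
j=3: u_3=73/240 ∈ [3/10, 21/50) → index 4
j=4: u_4=31/80 ∈ [3/10, 21/50) → index 4
j=5: u_5=113/240 ∈ [21/50, 13/25) → index 6
j=6: u_6=133/240 ∈ [13/25, 33/50) → index 8
j=7: u_7=51/80 ∈ [13/25, 33/50) → index 8
j=8: u_8=173/240 ∈ [33/50, 4/5) → index 9
j=9: u_9=193/240 ∈ [4/5, 24/25) → index 10
j=10: u_10=71/80 ∈ [4/5, 24/25) → index 10
j=11: u_11=233/240 ∈ [24/25, 1) → index 11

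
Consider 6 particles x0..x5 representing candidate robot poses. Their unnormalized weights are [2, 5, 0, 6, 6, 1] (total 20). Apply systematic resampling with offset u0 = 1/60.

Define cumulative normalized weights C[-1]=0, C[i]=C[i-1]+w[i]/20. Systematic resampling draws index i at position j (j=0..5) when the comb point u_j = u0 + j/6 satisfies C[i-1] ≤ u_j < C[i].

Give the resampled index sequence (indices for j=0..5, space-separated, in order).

C = [1/10, 7/20, 7/20, 13/20, 19/20, 1]
j=0: u_0=1/60 ∈ [0, 1/10) → index 0
j=1: u_1=11/60 ∈ [1/10, 7/20) → index 1
j=2: u_2=7/20 ∈ [7/20, 13/20) → index 3
j=3: u_3=31/60 ∈ [7/20, 13/20) → index 3
j=4: u_4=41/60 ∈ [13/20, 19/20) → index 4
j=5: u_5=17/20 ∈ [13/20, 19/20) → index 4

0 1 3 3 4 4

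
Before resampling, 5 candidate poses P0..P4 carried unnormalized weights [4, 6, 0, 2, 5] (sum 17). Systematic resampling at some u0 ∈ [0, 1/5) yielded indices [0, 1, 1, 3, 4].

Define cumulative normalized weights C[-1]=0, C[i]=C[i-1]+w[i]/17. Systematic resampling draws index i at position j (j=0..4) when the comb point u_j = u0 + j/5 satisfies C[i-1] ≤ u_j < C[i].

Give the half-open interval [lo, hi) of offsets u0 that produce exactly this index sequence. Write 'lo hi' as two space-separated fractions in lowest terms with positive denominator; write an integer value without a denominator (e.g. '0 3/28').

C = [4/17, 10/17, 10/17, 12/17, 1]
j=0 picked index 0: u0 ∈ [0, 4/17)
j=1 picked index 1: u0 ∈ [3/85, 33/85)
j=2 picked index 1: u0 ∈ [-14/85, 16/85)
j=3 picked index 3: u0 ∈ [-1/85, 9/85)
j=4 picked index 4: u0 ∈ [-8/85, 1/5)
intersection: [3/85, 9/85)

3/85 9/85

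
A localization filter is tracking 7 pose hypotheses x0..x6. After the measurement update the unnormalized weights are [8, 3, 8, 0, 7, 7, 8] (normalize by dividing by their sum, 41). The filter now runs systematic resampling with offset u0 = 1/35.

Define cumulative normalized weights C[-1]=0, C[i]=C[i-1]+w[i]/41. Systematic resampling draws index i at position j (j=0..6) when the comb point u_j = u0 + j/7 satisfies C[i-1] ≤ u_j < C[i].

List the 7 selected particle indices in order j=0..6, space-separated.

C = [8/41, 11/41, 19/41, 19/41, 26/41, 33/41, 1]
j=0: u_0=1/35 ∈ [0, 8/41) → index 0
j=1: u_1=6/35 ∈ [0, 8/41) → index 0
j=2: u_2=11/35 ∈ [11/41, 19/41) → index 2
j=3: u_3=16/35 ∈ [11/41, 19/41) → index 2
j=4: u_4=3/5 ∈ [19/41, 26/41) → index 4
j=5: u_5=26/35 ∈ [26/41, 33/41) → index 5
j=6: u_6=31/35 ∈ [33/41, 1) → index 6

0 0 2 2 4 5 6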